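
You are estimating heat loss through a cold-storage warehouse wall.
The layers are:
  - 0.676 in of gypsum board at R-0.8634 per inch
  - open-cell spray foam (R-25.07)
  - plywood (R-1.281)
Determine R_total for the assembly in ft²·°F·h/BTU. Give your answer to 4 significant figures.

0.676 × 0.8634 = 0.58366
R_total = 0.58366 + 25.07 + 1.281 = 26.935 ft²·°F·h/BTU

26.93 ft²·°F·h/BTU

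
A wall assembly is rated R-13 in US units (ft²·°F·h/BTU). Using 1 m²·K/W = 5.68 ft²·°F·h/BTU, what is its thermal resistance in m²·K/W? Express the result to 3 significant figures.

R_SI = 13/5.68 = 2.289

2.29 m²·K/W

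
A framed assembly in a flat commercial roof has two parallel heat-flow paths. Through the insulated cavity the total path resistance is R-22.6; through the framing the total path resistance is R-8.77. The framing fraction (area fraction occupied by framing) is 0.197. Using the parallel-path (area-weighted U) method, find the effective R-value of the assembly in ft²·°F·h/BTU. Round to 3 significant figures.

U_eff = 0.803/22.6 + 0.197/8.77 = 0.03553 + 0.02246 = 0.05799
R_eff = 1/U_eff = 17.24 ft²·°F·h/BTU

17.2 ft²·°F·h/BTU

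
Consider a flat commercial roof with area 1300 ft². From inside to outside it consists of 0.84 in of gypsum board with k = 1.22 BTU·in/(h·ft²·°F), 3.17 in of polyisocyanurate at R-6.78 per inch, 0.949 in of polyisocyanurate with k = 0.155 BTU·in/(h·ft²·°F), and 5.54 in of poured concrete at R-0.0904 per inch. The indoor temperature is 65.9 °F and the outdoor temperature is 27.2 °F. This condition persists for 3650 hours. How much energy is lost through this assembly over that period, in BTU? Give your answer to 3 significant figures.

0.84/1.22 = 0.6885
3.17 × 6.78 = 21.49
0.949/0.155 = 6.123
5.54 × 0.0904 = 0.5008
R_total = 0.6885 + 21.49 + 6.123 + 0.5008 = 28.8 ft²·°F·h/BTU
Q = 1300 × (65.9 − 27.2) / 28.8 = 1747 BTU/h
E = 1747 × 3650 = 6375000 BTU

6380000 BTU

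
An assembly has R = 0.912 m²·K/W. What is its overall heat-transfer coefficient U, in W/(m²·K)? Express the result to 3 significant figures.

U = 1/R = 1/0.912 = 1.096

1.10 W/(m²·K)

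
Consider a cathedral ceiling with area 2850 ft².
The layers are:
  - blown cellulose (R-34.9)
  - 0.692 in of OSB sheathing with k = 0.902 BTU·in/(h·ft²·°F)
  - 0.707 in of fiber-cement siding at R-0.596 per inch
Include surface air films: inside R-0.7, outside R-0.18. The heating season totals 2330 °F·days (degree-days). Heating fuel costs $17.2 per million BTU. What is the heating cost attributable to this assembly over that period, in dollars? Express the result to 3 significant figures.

0.692/0.902 = 0.7672
0.707 × 0.596 = 0.4214
R_total = 0.7 + 34.9 + 0.7672 + 0.4214 + 0.18 = 36.97 ft²·°F·h/BTU
E = A × HDD × 24 / R = 2850 × 2330 × 24 / 36.97 = 4311000 BTU
Cost = 4311000/10⁶ × 17.2 = $74.15

74.1 dollars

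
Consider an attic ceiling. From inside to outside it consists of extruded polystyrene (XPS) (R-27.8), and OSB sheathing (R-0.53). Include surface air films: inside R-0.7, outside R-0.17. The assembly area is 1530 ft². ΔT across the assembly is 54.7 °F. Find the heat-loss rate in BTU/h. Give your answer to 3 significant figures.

2870 BTU/h

R_total = 0.7 + 27.8 + 0.53 + 0.17 = 29.2 ft²·°F·h/BTU
Q = A·ΔT/R = 1530 × 54.7 / 29.2 = 2866 BTU/h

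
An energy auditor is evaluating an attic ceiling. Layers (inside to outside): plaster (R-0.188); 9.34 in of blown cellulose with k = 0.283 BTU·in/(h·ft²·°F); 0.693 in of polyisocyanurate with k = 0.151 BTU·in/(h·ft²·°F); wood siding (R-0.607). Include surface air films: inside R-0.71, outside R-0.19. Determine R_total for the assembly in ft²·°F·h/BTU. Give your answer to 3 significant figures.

9.34/0.283 = 33
0.693/0.151 = 4.589
R_total = 0.71 + 0.188 + 33 + 4.589 + 0.607 + 0.19 = 39.29 ft²·°F·h/BTU

39.3 ft²·°F·h/BTU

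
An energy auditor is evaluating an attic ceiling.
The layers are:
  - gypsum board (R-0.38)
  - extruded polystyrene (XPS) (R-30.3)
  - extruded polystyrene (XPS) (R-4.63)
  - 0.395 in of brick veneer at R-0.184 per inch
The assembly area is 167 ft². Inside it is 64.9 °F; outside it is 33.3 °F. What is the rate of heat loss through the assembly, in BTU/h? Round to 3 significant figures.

149 BTU/h

0.395 × 0.184 = 0.07268
R_total = 0.38 + 30.3 + 4.63 + 0.07268 = 35.38 ft²·°F·h/BTU
Q = A·ΔT/R = 167 × (64.9 − 33.3) / 35.38 = 149.1 BTU/h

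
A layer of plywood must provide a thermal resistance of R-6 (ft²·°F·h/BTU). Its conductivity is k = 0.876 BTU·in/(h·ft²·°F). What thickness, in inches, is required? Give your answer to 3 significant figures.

5.26 in

L = R × k = 6 × 0.876 = 5.256 in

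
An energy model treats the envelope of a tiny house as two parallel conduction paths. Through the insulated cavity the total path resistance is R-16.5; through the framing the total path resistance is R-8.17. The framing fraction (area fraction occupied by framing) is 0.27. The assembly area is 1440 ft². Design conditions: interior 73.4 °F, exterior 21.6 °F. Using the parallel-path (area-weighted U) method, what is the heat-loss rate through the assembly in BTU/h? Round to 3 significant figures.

5770 BTU/h

U_eff = 0.73/16.5 + 0.27/8.17 = 0.04424 + 0.03305 = 0.07729
R_eff = 1/U_eff = 12.94 ft²·°F·h/BTU
Q = 1440 × (73.4 − 21.6) / 12.94 = 5765 BTU/h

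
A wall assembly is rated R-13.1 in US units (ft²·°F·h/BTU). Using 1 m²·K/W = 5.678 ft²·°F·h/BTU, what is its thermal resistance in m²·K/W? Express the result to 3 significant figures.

R_SI = 13.1/5.678 = 2.307

2.31 m²·K/W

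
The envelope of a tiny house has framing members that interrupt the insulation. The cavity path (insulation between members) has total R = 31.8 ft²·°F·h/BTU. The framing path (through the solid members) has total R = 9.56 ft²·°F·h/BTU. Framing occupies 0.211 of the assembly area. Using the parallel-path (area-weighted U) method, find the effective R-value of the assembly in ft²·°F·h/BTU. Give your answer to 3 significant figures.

21.3 ft²·°F·h/BTU

U_eff = 0.789/31.8 + 0.211/9.56 = 0.02481 + 0.02207 = 0.04688
R_eff = 1/U_eff = 21.33 ft²·°F·h/BTU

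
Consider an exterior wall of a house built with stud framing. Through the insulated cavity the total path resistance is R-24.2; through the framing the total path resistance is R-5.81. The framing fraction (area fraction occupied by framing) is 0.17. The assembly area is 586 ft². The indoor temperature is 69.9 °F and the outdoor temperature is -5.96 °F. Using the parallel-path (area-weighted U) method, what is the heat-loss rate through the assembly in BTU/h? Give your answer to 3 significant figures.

U_eff = 0.83/24.2 + 0.17/5.81 = 0.0343 + 0.02926 = 0.06356
R_eff = 1/U_eff = 15.73 ft²·°F·h/BTU
Q = 586 × (69.9 − (-5.96)) / 15.73 = 2825 BTU/h

2830 BTU/h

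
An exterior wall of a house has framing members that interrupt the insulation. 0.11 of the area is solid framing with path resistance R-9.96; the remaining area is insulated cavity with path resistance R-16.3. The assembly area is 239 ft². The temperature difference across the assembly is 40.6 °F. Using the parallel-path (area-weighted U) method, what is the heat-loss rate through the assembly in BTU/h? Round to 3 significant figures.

U_eff = 0.89/16.3 + 0.11/9.96 = 0.0546 + 0.01104 = 0.06565
R_eff = 1/U_eff = 15.23 ft²·°F·h/BTU
Q = 239 × 40.6 / 15.23 = 637 BTU/h

637 BTU/h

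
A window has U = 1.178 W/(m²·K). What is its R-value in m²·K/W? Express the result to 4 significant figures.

0.8489 m²·K/W

R = 1/U = 1/1.178 = 0.8489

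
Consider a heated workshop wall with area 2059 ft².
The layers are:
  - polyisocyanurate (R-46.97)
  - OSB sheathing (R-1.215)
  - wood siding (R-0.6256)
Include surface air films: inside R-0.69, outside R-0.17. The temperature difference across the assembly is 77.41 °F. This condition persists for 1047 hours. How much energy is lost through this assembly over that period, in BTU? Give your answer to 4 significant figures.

R_total = 0.69 + 46.97 + 1.215 + 0.6256 + 0.17 = 49.671 ft²·°F·h/BTU
Q = 2059 × 77.41 / 49.671 = 3208.9 BTU/h
E = 3208.9 × 1047 = 3359700 BTU

3360000 BTU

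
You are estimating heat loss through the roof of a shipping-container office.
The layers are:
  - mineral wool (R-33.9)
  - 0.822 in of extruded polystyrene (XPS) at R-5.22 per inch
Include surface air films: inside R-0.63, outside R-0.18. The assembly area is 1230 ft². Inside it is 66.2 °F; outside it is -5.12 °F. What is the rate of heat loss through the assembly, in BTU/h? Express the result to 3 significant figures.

2250 BTU/h

0.822 × 5.22 = 4.291
R_total = 0.63 + 33.9 + 4.291 + 0.18 = 39 ft²·°F·h/BTU
Q = A·ΔT/R = 1230 × (66.2 − (-5.12)) / 39 = 2249 BTU/h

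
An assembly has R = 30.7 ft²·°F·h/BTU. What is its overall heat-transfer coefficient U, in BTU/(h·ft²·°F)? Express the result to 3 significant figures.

U = 1/R = 1/30.7 = 0.03257

0.0326 BTU/(h·ft²·°F)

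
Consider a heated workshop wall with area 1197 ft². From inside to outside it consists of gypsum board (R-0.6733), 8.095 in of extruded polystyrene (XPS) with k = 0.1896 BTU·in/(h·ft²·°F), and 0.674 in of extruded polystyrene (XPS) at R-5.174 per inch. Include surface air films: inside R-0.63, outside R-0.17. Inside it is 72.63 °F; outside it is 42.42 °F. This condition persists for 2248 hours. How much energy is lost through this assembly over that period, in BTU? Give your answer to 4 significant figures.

1706000 BTU

8.095/0.1896 = 42.695
0.674 × 5.174 = 3.4873
R_total = 0.63 + 0.6733 + 42.695 + 3.4873 + 0.17 = 47.656 ft²·°F·h/BTU
Q = 1197 × (72.63 − 42.42) / 47.656 = 758.8 BTU/h
E = 758.8 × 2248 = 1705800 BTU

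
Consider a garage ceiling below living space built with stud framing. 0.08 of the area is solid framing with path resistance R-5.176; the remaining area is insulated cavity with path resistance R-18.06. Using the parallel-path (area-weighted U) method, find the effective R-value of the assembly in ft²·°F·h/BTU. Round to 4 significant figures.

U_eff = 0.92/18.06 + 0.08/5.176 = 0.050941 + 0.015456 = 0.066397
R_eff = 1/U_eff = 15.061 ft²·°F·h/BTU

15.06 ft²·°F·h/BTU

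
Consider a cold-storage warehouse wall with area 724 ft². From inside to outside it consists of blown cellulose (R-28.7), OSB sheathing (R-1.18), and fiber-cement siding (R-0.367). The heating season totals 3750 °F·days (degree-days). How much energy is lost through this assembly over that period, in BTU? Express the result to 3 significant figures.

R_total = 28.7 + 1.18 + 0.367 = 30.25 ft²·°F·h/BTU
E = A × HDD × 24 / R = 724 × 3750 × 24 / 30.25 = 2154000 BTU

2150000 BTU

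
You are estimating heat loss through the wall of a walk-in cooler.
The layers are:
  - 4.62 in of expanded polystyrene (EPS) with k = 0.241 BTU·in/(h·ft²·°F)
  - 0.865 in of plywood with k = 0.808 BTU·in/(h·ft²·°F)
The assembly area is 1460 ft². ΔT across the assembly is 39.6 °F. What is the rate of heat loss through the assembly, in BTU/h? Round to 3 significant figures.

4.62/0.241 = 19.17
0.865/0.808 = 1.071
R_total = 19.17 + 1.071 = 20.24 ft²·°F·h/BTU
Q = A·ΔT/R = 1460 × 39.6 / 20.24 = 2856 BTU/h

2860 BTU/h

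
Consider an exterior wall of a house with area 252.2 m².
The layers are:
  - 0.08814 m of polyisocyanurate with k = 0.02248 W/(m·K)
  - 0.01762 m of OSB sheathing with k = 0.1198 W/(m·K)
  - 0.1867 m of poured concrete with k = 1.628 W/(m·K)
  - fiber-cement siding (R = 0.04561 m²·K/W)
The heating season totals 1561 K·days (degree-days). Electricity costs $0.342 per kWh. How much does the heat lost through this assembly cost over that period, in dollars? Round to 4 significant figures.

0.08814/0.02248 = 3.9208
0.01762/0.1198 = 0.14708
0.1867/1.628 = 0.11468
R_total = 3.9208 + 0.14708 + 0.11468 + 0.04561 = 4.2282 m²·K/W
E = A × HDD × 24 / R / 1000 = 252.2 × 1561 × 24 / 4.2282 / 1000 = 2234.6 kWh
Cost = 2234.6 × 0.342 = $764.24

764.2 dollars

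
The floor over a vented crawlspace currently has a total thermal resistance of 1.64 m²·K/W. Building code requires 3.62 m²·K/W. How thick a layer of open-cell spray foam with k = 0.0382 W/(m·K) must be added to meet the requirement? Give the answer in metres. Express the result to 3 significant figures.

ΔR = 3.62 − 1.64 = 1.98 m²·K/W
L = ΔR × k = 1.98 × 0.0382 = 0.07564 m

0.0756 m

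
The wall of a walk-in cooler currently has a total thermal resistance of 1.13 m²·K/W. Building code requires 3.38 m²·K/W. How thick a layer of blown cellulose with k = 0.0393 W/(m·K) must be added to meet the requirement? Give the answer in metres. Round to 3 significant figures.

0.0884 m

ΔR = 3.38 − 1.13 = 2.25 m²·K/W
L = ΔR × k = 2.25 × 0.0393 = 0.08843 m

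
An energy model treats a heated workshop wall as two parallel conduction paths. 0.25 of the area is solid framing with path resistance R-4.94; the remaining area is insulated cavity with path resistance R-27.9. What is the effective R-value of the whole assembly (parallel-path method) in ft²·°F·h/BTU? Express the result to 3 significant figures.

12.9 ft²·°F·h/BTU

U_eff = 0.75/27.9 + 0.25/4.94 = 0.02688 + 0.05061 = 0.07749
R_eff = 1/U_eff = 12.91 ft²·°F·h/BTU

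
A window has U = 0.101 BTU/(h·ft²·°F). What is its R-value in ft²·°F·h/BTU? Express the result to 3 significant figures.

R = 1/U = 1/0.101 = 9.901

9.90 ft²·°F·h/BTU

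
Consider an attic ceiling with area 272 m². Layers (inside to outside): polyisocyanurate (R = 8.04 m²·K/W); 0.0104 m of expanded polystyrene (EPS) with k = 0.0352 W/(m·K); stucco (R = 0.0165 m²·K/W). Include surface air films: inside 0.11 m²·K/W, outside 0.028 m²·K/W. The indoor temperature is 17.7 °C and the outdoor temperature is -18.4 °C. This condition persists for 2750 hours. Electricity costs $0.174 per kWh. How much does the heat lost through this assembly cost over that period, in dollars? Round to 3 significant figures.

0.0104/0.0352 = 0.2955
R_total = 0.11 + 8.04 + 0.2955 + 0.0165 + 0.028 = 8.49 m²·K/W
Q = 272 × (17.7 − (-18.4)) / 8.49 = 1157 W
E = 1157 W × 2750 h / 1000 = 3181 kWh
Cost = 3181 × 0.174 = $553.4

553 dollars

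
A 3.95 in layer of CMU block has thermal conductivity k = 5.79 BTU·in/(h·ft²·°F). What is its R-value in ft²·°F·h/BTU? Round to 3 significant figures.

0.682 ft²·°F·h/BTU

R = L/k = 3.95/5.79 = 0.6822 ft²·°F·h/BTU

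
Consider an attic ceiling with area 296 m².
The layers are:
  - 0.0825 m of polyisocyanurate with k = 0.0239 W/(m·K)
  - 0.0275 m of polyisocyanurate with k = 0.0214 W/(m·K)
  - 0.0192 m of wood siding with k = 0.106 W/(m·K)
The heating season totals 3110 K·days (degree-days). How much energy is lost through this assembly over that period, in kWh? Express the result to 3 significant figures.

0.0825/0.0239 = 3.452
0.0275/0.0214 = 1.285
0.0192/0.106 = 0.1811
R_total = 3.452 + 1.285 + 0.1811 = 4.918 m²·K/W
E = A × HDD × 24 / R / 1000 = 296 × 3110 × 24 / 4.918 / 1000 = 4492 kWh

4490 kWh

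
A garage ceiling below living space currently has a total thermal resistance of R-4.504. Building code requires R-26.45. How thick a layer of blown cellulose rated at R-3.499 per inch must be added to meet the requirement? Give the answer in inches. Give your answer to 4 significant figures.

ΔR = 26.45 − 4.504 = 21.946 ft²·°F·h/BTU
L = ΔR / (R/in) = 21.946/3.499 = 6.2721 in

6.272 in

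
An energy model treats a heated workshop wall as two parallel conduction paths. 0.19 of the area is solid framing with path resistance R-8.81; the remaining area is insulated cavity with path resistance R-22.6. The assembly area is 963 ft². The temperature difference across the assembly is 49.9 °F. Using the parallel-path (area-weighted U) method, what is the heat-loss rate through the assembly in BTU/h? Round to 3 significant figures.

2760 BTU/h

U_eff = 0.81/22.6 + 0.19/8.81 = 0.03584 + 0.02157 = 0.05741
R_eff = 1/U_eff = 17.42 ft²·°F·h/BTU
Q = 963 × 49.9 / 17.42 = 2759 BTU/h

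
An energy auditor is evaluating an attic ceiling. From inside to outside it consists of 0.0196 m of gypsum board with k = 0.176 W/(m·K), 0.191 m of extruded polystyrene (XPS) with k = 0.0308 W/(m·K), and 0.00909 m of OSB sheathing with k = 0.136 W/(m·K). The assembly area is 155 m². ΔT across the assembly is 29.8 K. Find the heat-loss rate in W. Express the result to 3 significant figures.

0.0196/0.176 = 0.1114
0.191/0.0308 = 6.201
0.00909/0.136 = 0.06684
R_total = 0.1114 + 6.201 + 0.06684 = 6.38 m²·K/W
Q = A·ΔT/R = 155 × 29.8 / 6.38 = 724 W

724 W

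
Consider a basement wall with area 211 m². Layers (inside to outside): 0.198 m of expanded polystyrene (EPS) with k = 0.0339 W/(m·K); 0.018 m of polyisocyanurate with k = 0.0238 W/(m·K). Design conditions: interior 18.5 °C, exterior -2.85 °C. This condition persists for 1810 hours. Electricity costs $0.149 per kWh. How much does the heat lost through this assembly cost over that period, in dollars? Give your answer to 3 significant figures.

0.198/0.0339 = 5.841
0.018/0.0238 = 0.7563
R_total = 5.841 + 0.7563 = 6.597 m²·K/W
Q = 211 × (18.5 − (-2.85)) / 6.597 = 682.9 W
E = 682.9 W × 1810 h / 1000 = 1236 kWh
Cost = 1236 × 0.149 = $184.2

184 dollars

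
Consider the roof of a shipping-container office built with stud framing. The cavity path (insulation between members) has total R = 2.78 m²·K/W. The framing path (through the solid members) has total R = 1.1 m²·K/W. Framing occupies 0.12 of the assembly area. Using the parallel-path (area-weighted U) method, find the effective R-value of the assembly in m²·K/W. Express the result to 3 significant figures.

U_eff = 0.88/2.78 + 0.12/1.1 = 0.3165 + 0.1091 = 0.4256
R_eff = 1/U_eff = 2.349 m²·K/W

2.35 m²·K/W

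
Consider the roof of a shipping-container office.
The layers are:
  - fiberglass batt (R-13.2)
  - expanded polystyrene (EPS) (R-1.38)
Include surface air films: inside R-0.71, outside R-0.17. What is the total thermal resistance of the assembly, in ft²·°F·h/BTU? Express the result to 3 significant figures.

15.5 ft²·°F·h/BTU

R_total = 0.71 + 13.2 + 1.38 + 0.17 = 15.46 ft²·°F·h/BTU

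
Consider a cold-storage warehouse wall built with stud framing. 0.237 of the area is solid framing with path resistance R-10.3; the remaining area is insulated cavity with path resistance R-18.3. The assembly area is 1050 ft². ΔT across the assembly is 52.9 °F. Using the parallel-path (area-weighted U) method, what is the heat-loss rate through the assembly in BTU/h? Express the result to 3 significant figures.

U_eff = 0.763/18.3 + 0.237/10.3 = 0.04169 + 0.02301 = 0.0647
R_eff = 1/U_eff = 15.46 ft²·°F·h/BTU
Q = 1050 × 52.9 / 15.46 = 3594 BTU/h

3590 BTU/h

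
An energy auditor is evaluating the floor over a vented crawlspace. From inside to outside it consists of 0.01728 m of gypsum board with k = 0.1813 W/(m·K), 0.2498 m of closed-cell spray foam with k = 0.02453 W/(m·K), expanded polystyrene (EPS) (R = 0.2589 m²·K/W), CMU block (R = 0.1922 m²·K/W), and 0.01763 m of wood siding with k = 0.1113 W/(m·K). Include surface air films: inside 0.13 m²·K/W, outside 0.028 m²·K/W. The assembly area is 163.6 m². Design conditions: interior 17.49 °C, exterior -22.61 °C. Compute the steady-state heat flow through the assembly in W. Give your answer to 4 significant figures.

0.01728/0.1813 = 0.095312
0.2498/0.02453 = 10.183
0.01763/0.1113 = 0.1584
R_total = 0.13 + 0.095312 + 10.183 + 0.2589 + 0.1922 + 0.1584 + 0.028 = 11.046 m²·K/W
Q = A·ΔT/R = 163.6 × (17.49 − (-22.61)) / 11.046 = 593.9 W

593.9 W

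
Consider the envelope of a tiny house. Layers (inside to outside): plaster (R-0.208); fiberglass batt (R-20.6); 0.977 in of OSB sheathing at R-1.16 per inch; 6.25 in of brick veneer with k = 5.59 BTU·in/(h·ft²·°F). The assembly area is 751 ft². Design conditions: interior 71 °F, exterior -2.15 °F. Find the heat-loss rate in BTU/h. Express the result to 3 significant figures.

0.977 × 1.16 = 1.133
6.25/5.59 = 1.118
R_total = 0.208 + 20.6 + 1.133 + 1.118 = 23.06 ft²·°F·h/BTU
Q = A·ΔT/R = 751 × (71 − (-2.15)) / 23.06 = 2382 BTU/h

2380 BTU/h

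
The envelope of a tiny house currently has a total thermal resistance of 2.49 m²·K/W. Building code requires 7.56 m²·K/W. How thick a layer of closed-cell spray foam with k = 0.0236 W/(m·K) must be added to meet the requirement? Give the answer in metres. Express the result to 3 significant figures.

ΔR = 7.56 − 2.49 = 5.07 m²·K/W
L = ΔR × k = 5.07 × 0.0236 = 0.1197 m

0.120 m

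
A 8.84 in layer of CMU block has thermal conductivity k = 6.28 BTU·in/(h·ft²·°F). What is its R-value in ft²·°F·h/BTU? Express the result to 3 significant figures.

R = L/k = 8.84/6.28 = 1.408 ft²·°F·h/BTU

1.41 ft²·°F·h/BTU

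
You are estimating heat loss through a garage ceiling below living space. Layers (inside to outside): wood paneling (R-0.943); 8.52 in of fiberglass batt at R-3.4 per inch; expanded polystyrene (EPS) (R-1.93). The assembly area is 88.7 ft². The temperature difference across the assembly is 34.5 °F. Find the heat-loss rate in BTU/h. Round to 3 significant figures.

96.1 BTU/h

8.52 × 3.4 = 28.97
R_total = 0.943 + 28.97 + 1.93 = 31.84 ft²·°F·h/BTU
Q = A·ΔT/R = 88.7 × 34.5 / 31.84 = 96.11 BTU/h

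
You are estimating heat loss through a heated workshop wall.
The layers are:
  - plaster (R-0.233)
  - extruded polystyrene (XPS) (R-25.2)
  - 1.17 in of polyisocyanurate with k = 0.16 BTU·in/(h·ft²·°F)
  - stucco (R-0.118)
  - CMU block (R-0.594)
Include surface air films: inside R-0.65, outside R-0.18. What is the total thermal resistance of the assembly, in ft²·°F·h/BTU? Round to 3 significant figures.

1.17/0.16 = 7.312
R_total = 0.65 + 0.233 + 25.2 + 7.312 + 0.118 + 0.594 + 0.18 = 34.29 ft²·°F·h/BTU

34.3 ft²·°F·h/BTU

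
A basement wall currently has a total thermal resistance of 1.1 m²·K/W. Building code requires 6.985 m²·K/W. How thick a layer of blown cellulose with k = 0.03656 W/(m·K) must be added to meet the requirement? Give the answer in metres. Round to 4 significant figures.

0.2152 m

ΔR = 6.985 − 1.1 = 5.885 m²·K/W
L = ΔR × k = 5.885 × 0.03656 = 0.21516 m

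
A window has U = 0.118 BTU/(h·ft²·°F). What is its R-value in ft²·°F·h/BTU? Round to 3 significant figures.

8.47 ft²·°F·h/BTU

R = 1/U = 1/0.118 = 8.475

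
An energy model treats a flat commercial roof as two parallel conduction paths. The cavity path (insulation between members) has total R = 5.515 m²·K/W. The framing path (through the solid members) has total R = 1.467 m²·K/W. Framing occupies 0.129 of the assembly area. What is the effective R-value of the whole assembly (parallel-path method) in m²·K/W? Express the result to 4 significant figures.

U_eff = 0.871/5.515 + 0.129/1.467 = 0.15793 + 0.087935 = 0.24587
R_eff = 1/U_eff = 4.0672 m²·K/W

4.067 m²·K/W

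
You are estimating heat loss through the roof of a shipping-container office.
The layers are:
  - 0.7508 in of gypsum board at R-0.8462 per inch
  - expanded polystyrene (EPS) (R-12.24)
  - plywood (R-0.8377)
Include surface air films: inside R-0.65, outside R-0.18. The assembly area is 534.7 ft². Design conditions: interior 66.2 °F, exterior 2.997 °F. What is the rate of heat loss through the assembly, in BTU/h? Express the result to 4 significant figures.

0.7508 × 0.8462 = 0.63533
R_total = 0.65 + 0.63533 + 12.24 + 0.8377 + 0.18 = 14.543 ft²·°F·h/BTU
Q = A·ΔT/R = 534.7 × (66.2 − 2.997) / 14.543 = 2323.8 BTU/h

2324 BTU/h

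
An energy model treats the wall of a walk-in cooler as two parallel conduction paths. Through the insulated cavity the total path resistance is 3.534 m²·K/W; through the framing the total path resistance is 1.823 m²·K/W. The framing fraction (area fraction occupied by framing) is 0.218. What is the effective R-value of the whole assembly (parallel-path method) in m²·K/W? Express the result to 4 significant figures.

2.934 m²·K/W

U_eff = 0.782/3.534 + 0.218/1.823 = 0.22128 + 0.11958 = 0.34086
R_eff = 1/U_eff = 2.9337 m²·K/W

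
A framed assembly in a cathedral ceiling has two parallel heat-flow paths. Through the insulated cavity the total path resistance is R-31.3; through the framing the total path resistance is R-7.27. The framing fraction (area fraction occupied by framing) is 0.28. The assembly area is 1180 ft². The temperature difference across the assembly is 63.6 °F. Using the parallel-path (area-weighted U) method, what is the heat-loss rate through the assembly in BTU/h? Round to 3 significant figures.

U_eff = 0.72/31.3 + 0.28/7.27 = 0.023 + 0.03851 = 0.06152
R_eff = 1/U_eff = 16.26 ft²·°F·h/BTU
Q = 1180 × 63.6 / 16.26 = 4617 BTU/h

4620 BTU/h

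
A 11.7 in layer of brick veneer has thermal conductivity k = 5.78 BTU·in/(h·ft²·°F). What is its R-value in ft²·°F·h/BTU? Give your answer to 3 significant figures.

R = L/k = 11.7/5.78 = 2.024 ft²·°F·h/BTU

2.02 ft²·°F·h/BTU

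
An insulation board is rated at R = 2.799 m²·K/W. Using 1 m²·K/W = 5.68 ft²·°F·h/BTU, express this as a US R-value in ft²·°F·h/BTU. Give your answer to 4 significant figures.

15.90 ft²·°F·h/BTU

R_US = 2.799 × 5.68 = 15.898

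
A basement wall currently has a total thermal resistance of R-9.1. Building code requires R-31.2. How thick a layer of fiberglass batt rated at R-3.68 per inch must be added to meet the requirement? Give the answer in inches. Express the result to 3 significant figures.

ΔR = 31.2 − 9.1 = 22.1 ft²·°F·h/BTU
L = ΔR / (R/in) = 22.1/3.68 = 6.005 in

6.01 in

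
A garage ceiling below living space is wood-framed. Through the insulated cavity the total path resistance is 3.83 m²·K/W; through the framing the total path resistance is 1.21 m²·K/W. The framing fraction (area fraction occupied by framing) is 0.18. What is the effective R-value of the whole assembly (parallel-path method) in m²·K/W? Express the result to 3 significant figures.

2.76 m²·K/W

U_eff = 0.82/3.83 + 0.18/1.21 = 0.2141 + 0.1488 = 0.3629
R_eff = 1/U_eff = 2.756 m²·K/W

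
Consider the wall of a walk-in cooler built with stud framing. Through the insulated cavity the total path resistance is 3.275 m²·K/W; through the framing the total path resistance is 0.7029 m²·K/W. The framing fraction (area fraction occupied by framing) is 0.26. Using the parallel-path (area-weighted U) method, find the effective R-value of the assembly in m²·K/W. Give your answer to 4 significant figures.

1.678 m²·K/W

U_eff = 0.74/3.275 + 0.26/0.7029 = 0.22595 + 0.3699 = 0.59585
R_eff = 1/U_eff = 1.6783 m²·K/W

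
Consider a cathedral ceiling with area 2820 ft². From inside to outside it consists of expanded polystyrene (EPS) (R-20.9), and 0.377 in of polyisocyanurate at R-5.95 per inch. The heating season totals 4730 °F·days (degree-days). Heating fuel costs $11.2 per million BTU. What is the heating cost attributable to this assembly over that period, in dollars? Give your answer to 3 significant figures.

155 dollars

0.377 × 5.95 = 2.243
R_total = 20.9 + 2.243 = 23.14 ft²·°F·h/BTU
E = A × HDD × 24 / R = 2820 × 4730 × 24 / 23.14 = 13830000 BTU
Cost = 13830000/10⁶ × 11.2 = $154.9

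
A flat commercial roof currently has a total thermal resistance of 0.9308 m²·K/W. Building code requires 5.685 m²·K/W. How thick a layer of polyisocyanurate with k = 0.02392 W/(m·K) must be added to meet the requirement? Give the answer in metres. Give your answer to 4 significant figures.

0.1137 m

ΔR = 5.685 − 0.9308 = 4.7542 m²·K/W
L = ΔR × k = 4.7542 × 0.02392 = 0.11372 m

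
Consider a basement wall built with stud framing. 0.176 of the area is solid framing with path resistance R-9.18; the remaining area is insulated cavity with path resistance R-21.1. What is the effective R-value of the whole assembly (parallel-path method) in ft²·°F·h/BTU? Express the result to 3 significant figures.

17.2 ft²·°F·h/BTU

U_eff = 0.824/21.1 + 0.176/9.18 = 0.03905 + 0.01917 = 0.05822
R_eff = 1/U_eff = 17.17 ft²·°F·h/BTU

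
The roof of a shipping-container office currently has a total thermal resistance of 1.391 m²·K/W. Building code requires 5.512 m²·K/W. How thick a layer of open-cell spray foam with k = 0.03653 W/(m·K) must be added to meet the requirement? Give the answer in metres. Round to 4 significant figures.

ΔR = 5.512 − 1.391 = 4.121 m²·K/W
L = ΔR × k = 4.121 × 0.03653 = 0.15054 m

0.1505 m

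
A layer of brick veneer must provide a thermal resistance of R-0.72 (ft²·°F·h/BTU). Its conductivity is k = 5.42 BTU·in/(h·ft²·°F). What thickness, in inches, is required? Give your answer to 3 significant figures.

3.90 in

L = R × k = 0.72 × 5.42 = 3.902 in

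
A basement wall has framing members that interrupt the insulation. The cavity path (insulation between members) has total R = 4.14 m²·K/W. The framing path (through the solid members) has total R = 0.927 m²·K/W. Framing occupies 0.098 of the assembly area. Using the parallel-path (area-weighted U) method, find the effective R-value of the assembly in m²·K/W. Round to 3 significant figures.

3.09 m²·K/W

U_eff = 0.902/4.14 + 0.098/0.927 = 0.2179 + 0.1057 = 0.3236
R_eff = 1/U_eff = 3.09 m²·K/W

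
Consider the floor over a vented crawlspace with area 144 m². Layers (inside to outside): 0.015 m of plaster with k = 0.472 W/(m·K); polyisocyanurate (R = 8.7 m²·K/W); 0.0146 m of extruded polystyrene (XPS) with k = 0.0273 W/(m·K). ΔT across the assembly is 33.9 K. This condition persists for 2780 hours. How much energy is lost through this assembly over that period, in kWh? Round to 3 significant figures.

1460 kWh

0.015/0.472 = 0.03178
0.0146/0.0273 = 0.5348
R_total = 0.03178 + 8.7 + 0.5348 = 9.267 m²·K/W
Q = 144 × 33.9 / 9.267 = 526.8 W
E = 526.8 W × 2780 h / 1000 = 1464 kWh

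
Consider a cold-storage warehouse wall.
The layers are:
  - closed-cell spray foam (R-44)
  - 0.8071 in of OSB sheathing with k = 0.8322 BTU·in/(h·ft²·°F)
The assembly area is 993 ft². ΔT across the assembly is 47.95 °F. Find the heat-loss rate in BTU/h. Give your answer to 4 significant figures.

0.8071/0.8322 = 0.96984
R_total = 44 + 0.96984 = 44.97 ft²·°F·h/BTU
Q = A·ΔT/R = 993 × 47.95 / 44.97 = 1058.8 BTU/h

1059 BTU/h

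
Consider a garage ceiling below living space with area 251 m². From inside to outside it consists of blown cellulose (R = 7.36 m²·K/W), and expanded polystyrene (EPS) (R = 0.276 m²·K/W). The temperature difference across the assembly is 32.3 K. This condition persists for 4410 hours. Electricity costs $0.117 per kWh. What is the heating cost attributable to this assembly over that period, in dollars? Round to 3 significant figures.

R_total = 7.36 + 0.276 = 7.636 m²·K/W
Q = 251 × 32.3 / 7.636 = 1062 W
E = 1062 W × 4410 h / 1000 = 4682 kWh
Cost = 4682 × 0.117 = $547.8

548 dollars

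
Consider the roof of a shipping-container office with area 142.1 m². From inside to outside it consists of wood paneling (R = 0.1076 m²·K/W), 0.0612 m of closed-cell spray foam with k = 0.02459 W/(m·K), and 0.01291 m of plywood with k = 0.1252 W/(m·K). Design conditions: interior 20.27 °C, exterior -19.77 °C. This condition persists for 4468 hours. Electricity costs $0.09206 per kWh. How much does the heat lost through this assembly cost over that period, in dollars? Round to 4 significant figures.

866.9 dollars

0.0612/0.02459 = 2.4888
0.01291/0.1252 = 0.10312
R_total = 0.1076 + 2.4888 + 0.10312 = 2.6995 m²·K/W
Q = 142.1 × (20.27 − (-19.77)) / 2.6995 = 2107.7 W
E = 2107.7 W × 4468 h / 1000 = 9417 kWh
Cost = 9417 × 0.09206 = $866.93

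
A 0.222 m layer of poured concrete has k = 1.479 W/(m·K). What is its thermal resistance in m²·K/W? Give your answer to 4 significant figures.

0.1501 m²·K/W

R = L/k = 0.222/1.479 = 0.1501 m²·K/W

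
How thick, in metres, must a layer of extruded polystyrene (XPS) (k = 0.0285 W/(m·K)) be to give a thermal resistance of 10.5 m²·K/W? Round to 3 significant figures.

0.299 m

L = R·k = 10.5 × 0.0285 = 0.2993 m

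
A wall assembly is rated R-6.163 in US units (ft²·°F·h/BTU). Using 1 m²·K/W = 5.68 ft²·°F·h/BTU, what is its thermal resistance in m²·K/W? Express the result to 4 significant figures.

R_SI = 6.163/5.68 = 1.085

1.085 m²·K/W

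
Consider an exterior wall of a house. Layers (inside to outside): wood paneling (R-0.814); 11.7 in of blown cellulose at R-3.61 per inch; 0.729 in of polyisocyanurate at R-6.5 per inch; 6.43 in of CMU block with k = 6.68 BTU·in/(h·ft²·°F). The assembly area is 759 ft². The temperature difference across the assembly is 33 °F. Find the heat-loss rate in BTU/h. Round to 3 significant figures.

514 BTU/h

11.7 × 3.61 = 42.24
0.729 × 6.5 = 4.739
6.43/6.68 = 0.9626
R_total = 0.814 + 42.24 + 4.739 + 0.9626 = 48.75 ft²·°F·h/BTU
Q = A·ΔT/R = 759 × 33 / 48.75 = 513.8 BTU/h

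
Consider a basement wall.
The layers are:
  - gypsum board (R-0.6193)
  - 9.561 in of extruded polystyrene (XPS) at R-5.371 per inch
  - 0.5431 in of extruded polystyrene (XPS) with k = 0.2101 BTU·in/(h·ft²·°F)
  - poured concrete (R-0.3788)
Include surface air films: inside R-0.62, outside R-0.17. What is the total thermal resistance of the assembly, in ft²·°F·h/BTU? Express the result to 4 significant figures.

9.561 × 5.371 = 51.352
0.5431/0.2101 = 2.585
R_total = 0.62 + 0.6193 + 51.352 + 2.585 + 0.3788 + 0.17 = 55.725 ft²·°F·h/BTU

55.73 ft²·°F·h/BTU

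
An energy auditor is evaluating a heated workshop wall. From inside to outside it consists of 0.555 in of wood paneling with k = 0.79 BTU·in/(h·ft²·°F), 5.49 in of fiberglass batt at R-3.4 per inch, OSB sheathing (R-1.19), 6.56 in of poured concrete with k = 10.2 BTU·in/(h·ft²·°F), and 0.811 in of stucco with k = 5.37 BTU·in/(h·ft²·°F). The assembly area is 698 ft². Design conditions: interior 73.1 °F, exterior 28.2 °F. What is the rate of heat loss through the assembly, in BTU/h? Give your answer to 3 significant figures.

1470 BTU/h

0.555/0.79 = 0.7025
5.49 × 3.4 = 18.67
6.56/10.2 = 0.6431
0.811/5.37 = 0.151
R_total = 0.7025 + 18.67 + 1.19 + 0.6431 + 0.151 = 21.35 ft²·°F·h/BTU
Q = A·ΔT/R = 698 × (73.1 − 28.2) / 21.35 = 1468 BTU/h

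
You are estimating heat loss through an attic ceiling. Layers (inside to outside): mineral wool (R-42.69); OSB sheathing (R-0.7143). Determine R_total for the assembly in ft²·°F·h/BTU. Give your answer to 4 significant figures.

R_total = 42.69 + 0.7143 = 43.404 ft²·°F·h/BTU

43.40 ft²·°F·h/BTU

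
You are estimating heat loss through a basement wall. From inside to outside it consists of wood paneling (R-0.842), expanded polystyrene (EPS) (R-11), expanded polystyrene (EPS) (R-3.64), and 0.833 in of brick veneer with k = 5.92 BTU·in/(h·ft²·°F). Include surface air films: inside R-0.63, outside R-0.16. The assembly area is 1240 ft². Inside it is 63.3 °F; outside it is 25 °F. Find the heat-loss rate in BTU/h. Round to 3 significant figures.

2890 BTU/h

0.833/5.92 = 0.1407
R_total = 0.63 + 0.842 + 11 + 3.64 + 0.1407 + 0.16 = 16.41 ft²·°F·h/BTU
Q = A·ΔT/R = 1240 × (63.3 − 25) / 16.41 = 2894 BTU/h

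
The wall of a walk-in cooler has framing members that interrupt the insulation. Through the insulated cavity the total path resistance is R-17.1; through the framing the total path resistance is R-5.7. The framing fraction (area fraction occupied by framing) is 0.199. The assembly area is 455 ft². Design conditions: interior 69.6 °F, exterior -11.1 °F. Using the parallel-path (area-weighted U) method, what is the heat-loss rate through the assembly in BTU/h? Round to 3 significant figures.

U_eff = 0.801/17.1 + 0.199/5.7 = 0.04684 + 0.03491 = 0.08175
R_eff = 1/U_eff = 12.23 ft²·°F·h/BTU
Q = 455 × (69.6 − (-11.1)) / 12.23 = 3002 BTU/h

3000 BTU/h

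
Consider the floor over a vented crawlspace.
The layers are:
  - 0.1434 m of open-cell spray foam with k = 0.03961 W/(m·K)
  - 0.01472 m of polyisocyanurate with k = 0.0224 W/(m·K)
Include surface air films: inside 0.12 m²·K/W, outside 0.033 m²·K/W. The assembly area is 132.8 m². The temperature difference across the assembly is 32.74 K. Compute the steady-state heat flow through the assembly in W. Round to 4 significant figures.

0.1434/0.03961 = 3.6203
0.01472/0.0224 = 0.65714
R_total = 0.12 + 3.6203 + 0.65714 + 0.033 = 4.4304 m²·K/W
Q = A·ΔT/R = 132.8 × 32.74 / 4.4304 = 981.36 W

981.4 W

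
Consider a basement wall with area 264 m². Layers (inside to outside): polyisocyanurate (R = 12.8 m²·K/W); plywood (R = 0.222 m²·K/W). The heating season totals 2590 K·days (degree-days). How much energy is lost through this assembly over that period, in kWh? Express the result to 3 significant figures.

R_total = 12.8 + 0.222 = 13.02 m²·K/W
E = A × HDD × 24 / R / 1000 = 264 × 2590 × 24 / 13.02 / 1000 = 1260 kWh

1260 kWh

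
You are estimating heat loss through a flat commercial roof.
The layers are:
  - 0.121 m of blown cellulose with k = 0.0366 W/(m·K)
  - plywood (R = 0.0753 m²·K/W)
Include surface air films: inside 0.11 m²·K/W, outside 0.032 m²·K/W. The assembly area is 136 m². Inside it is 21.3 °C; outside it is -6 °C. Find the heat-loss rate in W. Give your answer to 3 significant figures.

0.121/0.0366 = 3.306
R_total = 0.11 + 3.306 + 0.0753 + 0.032 = 3.523 m²·K/W
Q = A·ΔT/R = 136 × (21.3 − (-6)) / 3.523 = 1054 W

1050 W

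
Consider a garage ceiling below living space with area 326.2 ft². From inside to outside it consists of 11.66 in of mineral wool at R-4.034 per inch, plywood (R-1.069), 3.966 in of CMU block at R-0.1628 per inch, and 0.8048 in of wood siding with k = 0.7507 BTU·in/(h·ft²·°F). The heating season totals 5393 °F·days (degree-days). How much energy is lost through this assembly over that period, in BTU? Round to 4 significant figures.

11.66 × 4.034 = 47.036
3.966 × 0.1628 = 0.64566
0.8048/0.7507 = 1.0721
R_total = 47.036 + 1.069 + 0.64566 + 1.0721 = 49.823 ft²·°F·h/BTU
E = A × HDD × 24 / R = 326.2 × 5393 × 24 / 49.823 = 847410 BTU

847400 BTU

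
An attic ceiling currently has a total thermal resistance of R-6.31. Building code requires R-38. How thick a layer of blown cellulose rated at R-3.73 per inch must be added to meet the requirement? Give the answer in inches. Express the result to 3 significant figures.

ΔR = 38 − 6.31 = 31.69 ft²·°F·h/BTU
L = ΔR / (R/in) = 31.69/3.73 = 8.496 in

8.50 in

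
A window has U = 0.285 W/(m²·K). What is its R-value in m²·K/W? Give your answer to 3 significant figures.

R = 1/U = 1/0.285 = 3.509

3.51 m²·K/W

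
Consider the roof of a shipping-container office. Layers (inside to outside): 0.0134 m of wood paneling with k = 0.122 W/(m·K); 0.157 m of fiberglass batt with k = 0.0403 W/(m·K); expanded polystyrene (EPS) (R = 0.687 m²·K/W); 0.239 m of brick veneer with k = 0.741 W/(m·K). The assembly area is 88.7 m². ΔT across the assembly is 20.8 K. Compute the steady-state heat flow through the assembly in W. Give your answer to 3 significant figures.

0.0134/0.122 = 0.1098
0.157/0.0403 = 3.896
0.239/0.741 = 0.3225
R_total = 0.1098 + 3.896 + 0.687 + 0.3225 = 5.015 m²·K/W
Q = A·ΔT/R = 88.7 × 20.8 / 5.015 = 367.9 W

368 W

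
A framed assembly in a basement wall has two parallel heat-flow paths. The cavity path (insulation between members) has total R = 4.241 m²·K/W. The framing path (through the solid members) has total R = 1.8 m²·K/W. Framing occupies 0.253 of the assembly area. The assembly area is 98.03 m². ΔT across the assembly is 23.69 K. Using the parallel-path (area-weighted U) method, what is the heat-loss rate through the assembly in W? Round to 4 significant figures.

U_eff = 0.747/4.241 + 0.253/1.8 = 0.17614 + 0.14056 = 0.31669
R_eff = 1/U_eff = 3.1576 m²·K/W
Q = 98.03 × 23.69 / 3.1576 = 735.47 W

735.5 W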